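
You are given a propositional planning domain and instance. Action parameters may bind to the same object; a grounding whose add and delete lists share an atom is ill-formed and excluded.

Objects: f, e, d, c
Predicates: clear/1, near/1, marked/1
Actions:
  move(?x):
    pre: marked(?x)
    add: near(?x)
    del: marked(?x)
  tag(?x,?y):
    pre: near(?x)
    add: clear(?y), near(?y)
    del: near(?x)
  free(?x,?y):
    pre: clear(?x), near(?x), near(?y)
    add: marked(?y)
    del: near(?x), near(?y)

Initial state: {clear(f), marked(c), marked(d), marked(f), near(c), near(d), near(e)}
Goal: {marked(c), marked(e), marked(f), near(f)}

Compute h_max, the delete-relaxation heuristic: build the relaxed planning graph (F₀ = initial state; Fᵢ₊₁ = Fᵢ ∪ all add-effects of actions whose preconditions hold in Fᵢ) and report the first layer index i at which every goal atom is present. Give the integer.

2

F0 = init (7 atoms)
F1 = F0 ∪ {clear(c), clear(d), clear(e), near(f)}  (11 atoms)
F2 = F1 ∪ {marked(e)}  (12 atoms)
goal ⊆ F2  ⇒  h_max = 2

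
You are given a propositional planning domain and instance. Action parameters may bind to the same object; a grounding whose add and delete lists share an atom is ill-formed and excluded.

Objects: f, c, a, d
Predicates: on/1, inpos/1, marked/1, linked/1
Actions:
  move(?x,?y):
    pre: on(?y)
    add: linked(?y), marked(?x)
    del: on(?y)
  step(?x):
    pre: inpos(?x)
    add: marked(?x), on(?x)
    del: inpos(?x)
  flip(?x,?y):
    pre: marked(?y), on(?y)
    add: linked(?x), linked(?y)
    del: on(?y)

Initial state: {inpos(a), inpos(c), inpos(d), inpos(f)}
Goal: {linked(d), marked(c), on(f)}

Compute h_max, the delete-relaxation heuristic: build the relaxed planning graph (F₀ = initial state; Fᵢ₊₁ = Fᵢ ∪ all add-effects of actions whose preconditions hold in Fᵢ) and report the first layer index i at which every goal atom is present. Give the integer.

2

F0 = init (4 atoms)
F1 = F0 ∪ {marked(a), marked(c), marked(d), marked(f), on(a), on(c), on(d), on(f)}  (12 atoms)
F2 = F1 ∪ {linked(a), linked(c), linked(d), linked(f)}  (16 atoms)
goal ⊆ F2  ⇒  h_max = 2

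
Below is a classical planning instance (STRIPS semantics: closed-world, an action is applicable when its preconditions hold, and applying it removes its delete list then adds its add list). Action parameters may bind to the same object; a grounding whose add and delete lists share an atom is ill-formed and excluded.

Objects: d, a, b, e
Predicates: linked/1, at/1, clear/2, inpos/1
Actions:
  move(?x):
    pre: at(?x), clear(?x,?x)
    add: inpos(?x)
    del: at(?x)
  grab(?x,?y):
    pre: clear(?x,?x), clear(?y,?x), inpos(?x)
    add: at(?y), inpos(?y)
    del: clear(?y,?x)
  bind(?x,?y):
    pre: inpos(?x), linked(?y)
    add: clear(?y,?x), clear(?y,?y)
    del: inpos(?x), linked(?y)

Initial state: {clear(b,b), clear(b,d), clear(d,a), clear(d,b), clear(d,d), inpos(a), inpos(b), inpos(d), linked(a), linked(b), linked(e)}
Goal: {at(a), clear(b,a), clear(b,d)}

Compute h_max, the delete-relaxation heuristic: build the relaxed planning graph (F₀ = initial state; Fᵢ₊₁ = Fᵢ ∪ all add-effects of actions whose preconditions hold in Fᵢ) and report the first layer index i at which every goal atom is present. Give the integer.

F0 = init (11 atoms)
F1 = F0 ∪ {at(b), at(d), clear(a,a), clear(a,b), clear(a,d), clear(b,a), clear(e,a), clear(e,b), clear(e,d), clear(e,e)}  (21 atoms)
F2 = F1 ∪ {at(a), at(e), inpos(e)}  (24 atoms)
goal ⊆ F2  ⇒  h_max = 2

2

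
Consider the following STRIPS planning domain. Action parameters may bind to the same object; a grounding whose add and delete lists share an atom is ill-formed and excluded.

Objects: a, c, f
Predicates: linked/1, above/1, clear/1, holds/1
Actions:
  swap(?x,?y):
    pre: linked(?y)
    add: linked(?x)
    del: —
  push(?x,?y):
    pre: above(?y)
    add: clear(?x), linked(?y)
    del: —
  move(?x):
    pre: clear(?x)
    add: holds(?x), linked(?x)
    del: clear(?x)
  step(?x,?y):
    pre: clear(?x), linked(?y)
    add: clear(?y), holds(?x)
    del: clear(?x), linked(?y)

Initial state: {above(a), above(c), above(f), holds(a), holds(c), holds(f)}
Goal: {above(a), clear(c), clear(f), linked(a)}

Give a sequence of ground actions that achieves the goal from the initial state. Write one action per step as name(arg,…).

1. push(c,a)  →  {above(a), above(c), above(f), clear(c), holds(a), holds(c), holds(f), linked(a)}
2. push(f,a)  →  {above(a), above(c), above(f), clear(c), clear(f), holds(a), holds(c), holds(f), linked(a)}

push(c,a); push(f,a)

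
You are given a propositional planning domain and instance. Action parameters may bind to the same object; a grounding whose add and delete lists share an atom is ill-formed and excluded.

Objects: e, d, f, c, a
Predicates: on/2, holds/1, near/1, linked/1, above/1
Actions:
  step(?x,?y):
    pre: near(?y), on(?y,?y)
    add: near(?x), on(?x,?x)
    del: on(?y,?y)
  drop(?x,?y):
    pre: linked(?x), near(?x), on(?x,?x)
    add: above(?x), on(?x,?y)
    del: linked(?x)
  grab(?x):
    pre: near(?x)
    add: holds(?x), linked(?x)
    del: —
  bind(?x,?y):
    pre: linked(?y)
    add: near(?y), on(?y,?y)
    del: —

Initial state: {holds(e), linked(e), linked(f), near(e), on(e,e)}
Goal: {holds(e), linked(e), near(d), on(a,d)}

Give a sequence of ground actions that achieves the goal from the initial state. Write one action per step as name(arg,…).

step(d,e); step(a,d); grab(a); drop(a,d)

1. step(d,e)  →  {holds(e), linked(e), linked(f), near(d), near(e), on(d,d)}
2. step(a,d)  →  {holds(e), linked(e), linked(f), near(a), near(d), near(e), on(a,a)}
3. grab(a)  →  {holds(a), holds(e), linked(a), linked(e), linked(f), near(a), near(d), near(e), on(a,a)}
4. drop(a,d)  →  {above(a), holds(a), holds(e), linked(e), linked(f), near(a), near(d), near(e), on(a,a), on(a,d)}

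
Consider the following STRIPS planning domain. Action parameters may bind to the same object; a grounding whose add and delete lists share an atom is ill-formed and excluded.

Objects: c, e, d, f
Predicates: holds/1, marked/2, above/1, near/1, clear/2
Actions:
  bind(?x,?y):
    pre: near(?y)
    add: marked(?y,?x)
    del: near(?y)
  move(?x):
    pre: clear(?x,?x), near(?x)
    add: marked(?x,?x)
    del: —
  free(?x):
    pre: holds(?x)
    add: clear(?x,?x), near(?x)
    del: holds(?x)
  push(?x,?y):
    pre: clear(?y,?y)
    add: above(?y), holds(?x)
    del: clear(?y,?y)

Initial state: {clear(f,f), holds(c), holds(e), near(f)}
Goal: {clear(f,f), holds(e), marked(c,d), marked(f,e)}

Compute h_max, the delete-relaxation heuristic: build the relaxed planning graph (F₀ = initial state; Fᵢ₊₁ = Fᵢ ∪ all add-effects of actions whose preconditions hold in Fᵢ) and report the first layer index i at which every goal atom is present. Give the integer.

2

F0 = init (4 atoms)
F1 = F0 ∪ {above(f), clear(c,c), clear(e,e), holds(d), holds(f), marked(f,c), marked(f,d), marked(f,e), marked(f,f), near(c), near(e)}  (15 atoms)
F2 = F1 ∪ {above(c), above(e), clear(d,d), marked(c,c), marked(c,d), marked(c,e), marked(c,f), marked(e,c), marked(e,d), marked(e,e), marked(e,f), near(d)}  (27 atoms)
goal ⊆ F2  ⇒  h_max = 2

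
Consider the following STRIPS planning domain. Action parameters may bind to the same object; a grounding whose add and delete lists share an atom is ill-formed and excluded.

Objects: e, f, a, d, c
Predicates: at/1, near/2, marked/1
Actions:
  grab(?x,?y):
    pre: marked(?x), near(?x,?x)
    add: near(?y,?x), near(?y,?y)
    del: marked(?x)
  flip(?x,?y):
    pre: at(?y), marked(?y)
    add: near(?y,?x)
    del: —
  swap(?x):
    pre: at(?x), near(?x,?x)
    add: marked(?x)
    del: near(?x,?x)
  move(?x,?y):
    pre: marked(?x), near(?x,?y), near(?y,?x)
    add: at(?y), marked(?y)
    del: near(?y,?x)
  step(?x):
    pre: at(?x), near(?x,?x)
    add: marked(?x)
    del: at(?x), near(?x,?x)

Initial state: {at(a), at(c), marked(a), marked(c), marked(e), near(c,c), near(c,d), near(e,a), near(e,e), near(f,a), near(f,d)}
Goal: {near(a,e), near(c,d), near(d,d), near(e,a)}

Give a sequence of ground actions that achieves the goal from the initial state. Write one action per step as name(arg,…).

1. grab(e,a)  →  {at(a), at(c), marked(a), marked(c), near(a,a), near(a,e), near(c,c), near(c,d), near(e,a), near(e,e), near(f,a), near(f,d)}
2. grab(a,d)  →  {at(a), at(c), marked(c), near(a,a), near(a,e), near(c,c), near(c,d), near(d,a), near(d,d), near(e,a), near(e,e), near(f,a), near(f,d)}

grab(e,a); grab(a,d)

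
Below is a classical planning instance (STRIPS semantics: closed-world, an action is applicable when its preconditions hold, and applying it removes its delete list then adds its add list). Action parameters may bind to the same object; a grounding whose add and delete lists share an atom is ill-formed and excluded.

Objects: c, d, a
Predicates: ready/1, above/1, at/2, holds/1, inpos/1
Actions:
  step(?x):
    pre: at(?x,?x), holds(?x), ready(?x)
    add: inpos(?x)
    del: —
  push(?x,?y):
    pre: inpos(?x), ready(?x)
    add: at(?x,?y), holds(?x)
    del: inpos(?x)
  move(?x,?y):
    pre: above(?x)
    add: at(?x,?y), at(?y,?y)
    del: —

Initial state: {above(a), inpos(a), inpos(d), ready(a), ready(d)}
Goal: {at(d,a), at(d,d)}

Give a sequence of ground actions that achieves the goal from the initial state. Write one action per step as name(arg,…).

1. push(d,a)  →  {above(a), at(d,a), holds(d), inpos(a), ready(a), ready(d)}
2. move(a,d)  →  {above(a), at(a,d), at(d,a), at(d,d), holds(d), inpos(a), ready(a), ready(d)}

push(d,a); move(a,d)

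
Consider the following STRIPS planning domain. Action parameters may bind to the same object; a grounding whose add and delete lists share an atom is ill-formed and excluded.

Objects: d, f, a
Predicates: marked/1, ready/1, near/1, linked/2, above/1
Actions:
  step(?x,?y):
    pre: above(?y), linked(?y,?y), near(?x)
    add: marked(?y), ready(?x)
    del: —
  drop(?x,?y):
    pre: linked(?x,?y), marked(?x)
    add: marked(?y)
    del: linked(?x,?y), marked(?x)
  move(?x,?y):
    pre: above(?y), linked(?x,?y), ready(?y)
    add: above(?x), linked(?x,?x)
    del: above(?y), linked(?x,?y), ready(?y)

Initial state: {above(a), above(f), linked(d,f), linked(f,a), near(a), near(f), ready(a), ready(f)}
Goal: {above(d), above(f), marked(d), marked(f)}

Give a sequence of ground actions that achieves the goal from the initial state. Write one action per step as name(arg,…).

move(d,f); step(f,d); move(f,a); step(f,f)

1. move(d,f)  →  {above(a), above(d), linked(d,d), linked(f,a), near(a), near(f), ready(a)}
2. step(f,d)  →  {above(a), above(d), linked(d,d), linked(f,a), marked(d), near(a), near(f), ready(a), ready(f)}
3. move(f,a)  →  {above(d), above(f), linked(d,d), linked(f,f), marked(d), near(a), near(f), ready(f)}
4. step(f,f)  →  {above(d), above(f), linked(d,d), linked(f,f), marked(d), marked(f), near(a), near(f), ready(f)}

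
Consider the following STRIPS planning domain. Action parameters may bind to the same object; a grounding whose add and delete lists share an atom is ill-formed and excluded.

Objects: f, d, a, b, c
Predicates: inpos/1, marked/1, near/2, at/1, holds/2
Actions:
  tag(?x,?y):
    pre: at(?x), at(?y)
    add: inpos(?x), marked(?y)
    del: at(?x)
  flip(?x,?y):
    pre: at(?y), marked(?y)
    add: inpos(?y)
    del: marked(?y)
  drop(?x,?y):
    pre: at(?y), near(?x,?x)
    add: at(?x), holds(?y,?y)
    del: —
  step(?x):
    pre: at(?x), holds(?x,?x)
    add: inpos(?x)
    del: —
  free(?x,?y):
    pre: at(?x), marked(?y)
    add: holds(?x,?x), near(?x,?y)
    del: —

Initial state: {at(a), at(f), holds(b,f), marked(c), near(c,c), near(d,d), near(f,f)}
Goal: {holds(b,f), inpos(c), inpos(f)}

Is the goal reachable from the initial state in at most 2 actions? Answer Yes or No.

No

1. tag(f,f)  →  {at(a), holds(b,f), inpos(f), marked(c), marked(f), near(c,c), near(d,d), near(f,f)}
2. drop(c,a)  →  {at(a), at(c), holds(a,a), holds(b,f), inpos(f), marked(c), marked(f), near(c,c), near(d,d), near(f,f)}
3. tag(c,a)  →  {at(a), holds(a,a), holds(b,f), inpos(c), inpos(f), marked(a), marked(c), marked(f), near(c,c), near(d,d), near(f,f)}
optimal plan length = 3; 3 > 2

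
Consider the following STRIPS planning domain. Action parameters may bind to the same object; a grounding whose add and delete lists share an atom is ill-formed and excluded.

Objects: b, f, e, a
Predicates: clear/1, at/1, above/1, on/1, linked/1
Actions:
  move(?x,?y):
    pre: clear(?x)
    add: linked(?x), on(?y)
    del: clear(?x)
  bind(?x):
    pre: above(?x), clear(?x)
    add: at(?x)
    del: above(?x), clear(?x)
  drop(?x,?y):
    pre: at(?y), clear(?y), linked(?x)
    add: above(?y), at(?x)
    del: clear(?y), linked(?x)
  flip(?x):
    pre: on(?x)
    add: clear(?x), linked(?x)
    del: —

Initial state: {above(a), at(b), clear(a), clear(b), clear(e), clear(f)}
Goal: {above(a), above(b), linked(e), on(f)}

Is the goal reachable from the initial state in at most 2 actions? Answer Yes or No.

1. move(f,b)  →  {above(a), at(b), clear(a), clear(b), clear(e), linked(f), on(b)}
2. move(e,f)  →  {above(a), at(b), clear(a), clear(b), linked(e), linked(f), on(b), on(f)}
3. drop(f,b)  →  {above(a), above(b), at(b), at(f), clear(a), linked(e), on(b), on(f)}
optimal plan length = 3; 3 > 2

No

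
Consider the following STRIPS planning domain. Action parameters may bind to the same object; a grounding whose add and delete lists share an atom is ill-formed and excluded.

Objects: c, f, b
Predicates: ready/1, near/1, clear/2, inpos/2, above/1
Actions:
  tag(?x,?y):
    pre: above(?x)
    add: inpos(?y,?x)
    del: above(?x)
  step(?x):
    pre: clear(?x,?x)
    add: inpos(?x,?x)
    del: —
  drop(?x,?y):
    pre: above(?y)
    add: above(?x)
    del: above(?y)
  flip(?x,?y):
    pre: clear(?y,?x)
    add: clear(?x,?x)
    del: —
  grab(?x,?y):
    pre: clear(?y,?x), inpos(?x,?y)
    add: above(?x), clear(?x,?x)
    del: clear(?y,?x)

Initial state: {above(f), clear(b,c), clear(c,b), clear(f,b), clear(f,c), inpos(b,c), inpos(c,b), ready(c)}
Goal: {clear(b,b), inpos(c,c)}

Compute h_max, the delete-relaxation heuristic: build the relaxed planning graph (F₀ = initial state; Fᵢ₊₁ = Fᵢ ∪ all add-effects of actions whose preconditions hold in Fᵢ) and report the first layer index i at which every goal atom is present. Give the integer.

2

F0 = init (8 atoms)
F1 = F0 ∪ {above(b), above(c), clear(b,b), clear(c,c), inpos(b,f), inpos(c,f), inpos(f,f)}  (15 atoms)
F2 = F1 ∪ {inpos(b,b), inpos(c,c), inpos(f,b), inpos(f,c)}  (19 atoms)
goal ⊆ F2  ⇒  h_max = 2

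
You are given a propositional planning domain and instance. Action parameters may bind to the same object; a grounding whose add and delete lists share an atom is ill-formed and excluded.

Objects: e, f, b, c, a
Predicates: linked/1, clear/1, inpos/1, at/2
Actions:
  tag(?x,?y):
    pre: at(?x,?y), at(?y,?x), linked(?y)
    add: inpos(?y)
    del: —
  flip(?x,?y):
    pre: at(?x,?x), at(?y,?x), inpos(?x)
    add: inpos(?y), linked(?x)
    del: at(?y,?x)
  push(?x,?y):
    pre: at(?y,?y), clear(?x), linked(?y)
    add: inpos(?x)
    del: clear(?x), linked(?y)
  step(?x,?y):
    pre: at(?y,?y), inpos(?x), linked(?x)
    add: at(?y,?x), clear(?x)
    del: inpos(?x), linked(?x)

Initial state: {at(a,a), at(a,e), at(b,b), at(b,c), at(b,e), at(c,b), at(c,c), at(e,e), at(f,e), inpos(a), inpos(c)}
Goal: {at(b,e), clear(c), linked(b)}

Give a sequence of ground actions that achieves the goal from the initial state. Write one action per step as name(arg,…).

1. flip(c,b)  →  {at(a,a), at(a,e), at(b,b), at(b,e), at(c,b), at(c,c), at(e,e), at(f,e), inpos(a), inpos(b), inpos(c), linked(c)}
2. flip(b,b)  →  {at(a,a), at(a,e), at(b,e), at(c,b), at(c,c), at(e,e), at(f,e), inpos(a), inpos(b), inpos(c), linked(b), linked(c)}
3. step(c,e)  →  {at(a,a), at(a,e), at(b,e), at(c,b), at(c,c), at(e,c), at(e,e), at(f,e), clear(c), inpos(a), inpos(b), linked(b)}

flip(c,b); flip(b,b); step(c,e)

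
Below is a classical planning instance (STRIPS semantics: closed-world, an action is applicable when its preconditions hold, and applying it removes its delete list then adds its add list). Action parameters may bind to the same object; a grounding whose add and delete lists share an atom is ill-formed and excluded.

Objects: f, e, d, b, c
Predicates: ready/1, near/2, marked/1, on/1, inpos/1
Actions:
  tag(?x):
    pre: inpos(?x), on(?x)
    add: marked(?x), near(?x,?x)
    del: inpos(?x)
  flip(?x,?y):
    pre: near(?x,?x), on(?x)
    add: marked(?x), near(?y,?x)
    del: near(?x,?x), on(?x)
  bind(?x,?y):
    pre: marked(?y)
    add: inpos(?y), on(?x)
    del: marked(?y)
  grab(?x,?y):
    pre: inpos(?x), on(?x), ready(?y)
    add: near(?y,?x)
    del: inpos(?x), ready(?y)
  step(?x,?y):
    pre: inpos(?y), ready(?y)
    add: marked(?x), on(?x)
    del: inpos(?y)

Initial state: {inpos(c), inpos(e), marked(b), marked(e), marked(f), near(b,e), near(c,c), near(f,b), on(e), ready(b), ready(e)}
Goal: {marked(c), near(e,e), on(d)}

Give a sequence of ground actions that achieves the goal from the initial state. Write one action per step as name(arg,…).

tag(e); bind(d,e); step(c,e)

1. tag(e)  →  {inpos(c), marked(b), marked(e), marked(f), near(b,e), near(c,c), near(e,e), near(f,b), on(e), ready(b), ready(e)}
2. bind(d,e)  →  {inpos(c), inpos(e), marked(b), marked(f), near(b,e), near(c,c), near(e,e), near(f,b), on(d), on(e), ready(b), ready(e)}
3. step(c,e)  →  {inpos(c), marked(b), marked(c), marked(f), near(b,e), near(c,c), near(e,e), near(f,b), on(c), on(d), on(e), ready(b), ready(e)}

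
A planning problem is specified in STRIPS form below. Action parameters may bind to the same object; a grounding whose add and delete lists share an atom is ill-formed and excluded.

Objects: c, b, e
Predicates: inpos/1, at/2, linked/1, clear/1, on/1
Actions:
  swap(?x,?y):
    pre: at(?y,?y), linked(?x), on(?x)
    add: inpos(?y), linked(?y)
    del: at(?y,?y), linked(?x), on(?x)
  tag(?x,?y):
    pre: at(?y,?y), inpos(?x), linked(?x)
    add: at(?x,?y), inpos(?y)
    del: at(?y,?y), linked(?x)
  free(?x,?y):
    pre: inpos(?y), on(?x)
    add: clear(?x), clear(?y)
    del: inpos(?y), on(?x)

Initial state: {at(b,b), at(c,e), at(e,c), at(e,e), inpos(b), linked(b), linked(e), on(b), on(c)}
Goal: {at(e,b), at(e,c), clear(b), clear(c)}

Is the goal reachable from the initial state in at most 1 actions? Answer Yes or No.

1. swap(b,e)  →  {at(b,b), at(c,e), at(e,c), inpos(b), inpos(e), linked(e), on(c)}
2. tag(e,b)  →  {at(c,e), at(e,b), at(e,c), inpos(b), inpos(e), on(c)}
3. free(c,b)  →  {at(c,e), at(e,b), at(e,c), clear(b), clear(c), inpos(e)}
optimal plan length = 3; 3 > 1

No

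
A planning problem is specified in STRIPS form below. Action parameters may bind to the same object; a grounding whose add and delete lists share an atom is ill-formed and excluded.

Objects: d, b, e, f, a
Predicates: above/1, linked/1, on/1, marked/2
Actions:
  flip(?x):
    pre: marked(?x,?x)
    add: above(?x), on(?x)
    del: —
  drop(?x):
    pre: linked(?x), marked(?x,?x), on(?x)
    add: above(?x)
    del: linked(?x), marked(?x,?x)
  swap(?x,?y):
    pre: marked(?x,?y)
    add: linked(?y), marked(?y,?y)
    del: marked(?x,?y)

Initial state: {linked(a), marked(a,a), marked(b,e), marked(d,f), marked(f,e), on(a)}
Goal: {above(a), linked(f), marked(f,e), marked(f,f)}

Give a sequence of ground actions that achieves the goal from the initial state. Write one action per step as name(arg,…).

1. flip(a)  →  {above(a), linked(a), marked(a,a), marked(b,e), marked(d,f), marked(f,e), on(a)}
2. swap(d,f)  →  {above(a), linked(a), linked(f), marked(a,a), marked(b,e), marked(f,e), marked(f,f), on(a)}

flip(a); swap(d,f)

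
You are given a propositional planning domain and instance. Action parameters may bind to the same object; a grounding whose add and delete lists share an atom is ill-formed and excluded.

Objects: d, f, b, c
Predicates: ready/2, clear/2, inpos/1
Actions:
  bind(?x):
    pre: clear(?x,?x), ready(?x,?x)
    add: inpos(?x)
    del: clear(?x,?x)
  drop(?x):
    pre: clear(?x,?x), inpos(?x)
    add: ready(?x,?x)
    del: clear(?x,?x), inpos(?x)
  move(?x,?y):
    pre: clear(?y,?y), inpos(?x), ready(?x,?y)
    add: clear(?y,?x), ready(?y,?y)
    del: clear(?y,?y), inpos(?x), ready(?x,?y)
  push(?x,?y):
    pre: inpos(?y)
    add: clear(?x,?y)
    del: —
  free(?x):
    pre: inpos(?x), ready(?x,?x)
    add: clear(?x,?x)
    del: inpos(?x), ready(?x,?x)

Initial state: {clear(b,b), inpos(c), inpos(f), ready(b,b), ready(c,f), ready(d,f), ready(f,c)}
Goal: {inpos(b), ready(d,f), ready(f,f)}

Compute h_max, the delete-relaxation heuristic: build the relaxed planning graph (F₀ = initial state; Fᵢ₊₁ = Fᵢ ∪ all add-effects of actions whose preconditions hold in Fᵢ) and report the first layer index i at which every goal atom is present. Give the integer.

2

F0 = init (7 atoms)
F1 = F0 ∪ {clear(b,c), clear(b,f), clear(c,c), clear(c,f), clear(d,c), clear(d,f), clear(f,c), clear(f,f), inpos(b)}  (16 atoms)
F2 = F1 ∪ {clear(c,b), clear(d,b), clear(f,b), ready(c,c), ready(f,f)}  (21 atoms)
goal ⊆ F2  ⇒  h_max = 2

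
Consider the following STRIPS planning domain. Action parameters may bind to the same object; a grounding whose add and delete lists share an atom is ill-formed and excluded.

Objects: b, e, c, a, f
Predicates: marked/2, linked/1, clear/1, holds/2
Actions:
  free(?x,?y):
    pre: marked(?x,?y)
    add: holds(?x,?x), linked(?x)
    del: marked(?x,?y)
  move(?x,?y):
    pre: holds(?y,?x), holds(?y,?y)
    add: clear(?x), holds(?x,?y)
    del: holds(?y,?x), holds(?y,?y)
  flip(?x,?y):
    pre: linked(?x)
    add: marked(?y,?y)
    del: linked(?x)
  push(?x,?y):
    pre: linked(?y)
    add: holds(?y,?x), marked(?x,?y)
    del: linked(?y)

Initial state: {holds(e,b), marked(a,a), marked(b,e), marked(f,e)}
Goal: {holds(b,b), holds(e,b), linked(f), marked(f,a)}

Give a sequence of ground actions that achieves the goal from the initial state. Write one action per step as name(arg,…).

1. free(b,e)  →  {holds(b,b), holds(e,b), linked(b), marked(a,a), marked(f,e)}
2. free(a,a)  →  {holds(a,a), holds(b,b), holds(e,b), linked(a), linked(b), marked(f,e)}
3. free(f,e)  →  {holds(a,a), holds(b,b), holds(e,b), holds(f,f), linked(a), linked(b), linked(f)}
4. push(f,a)  →  {holds(a,a), holds(a,f), holds(b,b), holds(e,b), holds(f,f), linked(b), linked(f), marked(f,a)}

free(b,e); free(a,a); free(f,e); push(f,a)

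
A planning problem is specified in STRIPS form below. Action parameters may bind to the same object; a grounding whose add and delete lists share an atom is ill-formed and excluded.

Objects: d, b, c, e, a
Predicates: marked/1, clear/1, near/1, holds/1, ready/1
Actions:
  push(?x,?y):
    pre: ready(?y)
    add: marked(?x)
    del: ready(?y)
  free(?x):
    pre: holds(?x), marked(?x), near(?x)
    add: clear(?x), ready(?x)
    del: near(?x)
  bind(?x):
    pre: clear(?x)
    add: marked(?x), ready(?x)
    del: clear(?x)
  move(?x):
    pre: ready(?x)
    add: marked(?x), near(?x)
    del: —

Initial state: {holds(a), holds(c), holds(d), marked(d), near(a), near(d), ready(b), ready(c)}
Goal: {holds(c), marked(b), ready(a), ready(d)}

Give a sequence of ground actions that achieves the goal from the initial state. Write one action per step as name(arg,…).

push(b,b); push(a,c); free(d); free(a)

1. push(b,b)  →  {holds(a), holds(c), holds(d), marked(b), marked(d), near(a), near(d), ready(c)}
2. push(a,c)  →  {holds(a), holds(c), holds(d), marked(a), marked(b), marked(d), near(a), near(d)}
3. free(d)  →  {clear(d), holds(a), holds(c), holds(d), marked(a), marked(b), marked(d), near(a), ready(d)}
4. free(a)  →  {clear(a), clear(d), holds(a), holds(c), holds(d), marked(a), marked(b), marked(d), ready(a), ready(d)}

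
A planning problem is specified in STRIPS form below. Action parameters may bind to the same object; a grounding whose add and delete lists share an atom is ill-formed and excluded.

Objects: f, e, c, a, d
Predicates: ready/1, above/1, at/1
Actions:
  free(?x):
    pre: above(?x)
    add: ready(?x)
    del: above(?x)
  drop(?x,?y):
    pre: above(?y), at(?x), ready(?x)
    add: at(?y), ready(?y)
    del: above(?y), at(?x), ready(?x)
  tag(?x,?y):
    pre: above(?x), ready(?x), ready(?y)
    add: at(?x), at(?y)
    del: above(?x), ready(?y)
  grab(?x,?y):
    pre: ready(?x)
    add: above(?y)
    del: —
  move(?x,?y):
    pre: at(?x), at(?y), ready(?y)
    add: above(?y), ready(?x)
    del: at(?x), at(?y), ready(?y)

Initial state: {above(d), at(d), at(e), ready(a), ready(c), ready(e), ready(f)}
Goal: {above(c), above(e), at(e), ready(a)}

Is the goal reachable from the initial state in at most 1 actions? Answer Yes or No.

No

1. grab(f,e)  →  {above(d), above(e), at(d), at(e), ready(a), ready(c), ready(e), ready(f)}
2. grab(f,c)  →  {above(c), above(d), above(e), at(d), at(e), ready(a), ready(c), ready(e), ready(f)}
optimal plan length = 2; 2 > 1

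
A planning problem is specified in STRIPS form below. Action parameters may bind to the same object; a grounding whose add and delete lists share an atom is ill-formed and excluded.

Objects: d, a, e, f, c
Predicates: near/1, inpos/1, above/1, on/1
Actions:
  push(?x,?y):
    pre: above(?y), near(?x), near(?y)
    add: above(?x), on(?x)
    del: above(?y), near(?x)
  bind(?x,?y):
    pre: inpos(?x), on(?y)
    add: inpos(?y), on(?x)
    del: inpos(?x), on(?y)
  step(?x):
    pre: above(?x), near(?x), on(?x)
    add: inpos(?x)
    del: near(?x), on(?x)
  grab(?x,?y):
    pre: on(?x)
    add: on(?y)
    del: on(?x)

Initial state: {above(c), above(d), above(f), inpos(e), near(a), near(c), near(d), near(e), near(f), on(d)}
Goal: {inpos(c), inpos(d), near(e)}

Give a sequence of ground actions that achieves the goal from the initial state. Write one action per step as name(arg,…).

push(c,f); bind(e,c); step(d)

1. push(c,f)  →  {above(c), above(d), inpos(e), near(a), near(d), near(e), near(f), on(c), on(d)}
2. bind(e,c)  →  {above(c), above(d), inpos(c), near(a), near(d), near(e), near(f), on(d), on(e)}
3. step(d)  →  {above(c), above(d), inpos(c), inpos(d), near(a), near(e), near(f), on(e)}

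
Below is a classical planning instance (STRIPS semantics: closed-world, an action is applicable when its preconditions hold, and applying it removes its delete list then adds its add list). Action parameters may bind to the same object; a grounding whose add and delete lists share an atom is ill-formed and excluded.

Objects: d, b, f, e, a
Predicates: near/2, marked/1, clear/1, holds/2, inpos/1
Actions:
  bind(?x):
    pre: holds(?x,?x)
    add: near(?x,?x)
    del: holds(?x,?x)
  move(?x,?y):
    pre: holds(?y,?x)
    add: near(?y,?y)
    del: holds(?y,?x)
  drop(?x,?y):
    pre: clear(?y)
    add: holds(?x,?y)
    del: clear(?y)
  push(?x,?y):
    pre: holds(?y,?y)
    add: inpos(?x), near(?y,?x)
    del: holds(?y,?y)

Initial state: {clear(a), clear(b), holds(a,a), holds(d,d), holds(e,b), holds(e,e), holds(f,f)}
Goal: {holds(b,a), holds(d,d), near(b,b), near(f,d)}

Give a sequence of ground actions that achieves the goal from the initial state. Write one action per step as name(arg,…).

drop(b,b); bind(b); drop(b,a); push(d,f)

1. drop(b,b)  →  {clear(a), holds(a,a), holds(b,b), holds(d,d), holds(e,b), holds(e,e), holds(f,f)}
2. bind(b)  →  {clear(a), holds(a,a), holds(d,d), holds(e,b), holds(e,e), holds(f,f), near(b,b)}
3. drop(b,a)  →  {holds(a,a), holds(b,a), holds(d,d), holds(e,b), holds(e,e), holds(f,f), near(b,b)}
4. push(d,f)  →  {holds(a,a), holds(b,a), holds(d,d), holds(e,b), holds(e,e), inpos(d), near(b,b), near(f,d)}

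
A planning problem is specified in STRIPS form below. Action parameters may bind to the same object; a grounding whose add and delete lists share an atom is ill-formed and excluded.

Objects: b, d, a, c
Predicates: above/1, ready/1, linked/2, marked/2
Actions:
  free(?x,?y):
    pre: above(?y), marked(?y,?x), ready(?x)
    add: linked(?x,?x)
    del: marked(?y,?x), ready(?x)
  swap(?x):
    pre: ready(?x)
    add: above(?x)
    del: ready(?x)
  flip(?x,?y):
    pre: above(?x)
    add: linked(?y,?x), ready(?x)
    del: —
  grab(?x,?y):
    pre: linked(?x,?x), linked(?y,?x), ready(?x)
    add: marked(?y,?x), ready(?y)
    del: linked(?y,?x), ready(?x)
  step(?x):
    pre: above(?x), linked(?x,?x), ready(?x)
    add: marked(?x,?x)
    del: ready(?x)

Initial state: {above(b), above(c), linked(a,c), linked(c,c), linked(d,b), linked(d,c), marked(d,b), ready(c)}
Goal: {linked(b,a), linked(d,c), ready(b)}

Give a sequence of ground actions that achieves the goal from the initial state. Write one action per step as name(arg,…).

1. flip(b,b)  →  {above(b), above(c), linked(a,c), linked(b,b), linked(c,c), linked(d,b), linked(d,c), marked(d,b), ready(b), ready(c)}
2. grab(c,a)  →  {above(b), above(c), linked(b,b), linked(c,c), linked(d,b), linked(d,c), marked(a,c), marked(d,b), ready(a), ready(b)}
3. swap(a)  →  {above(a), above(b), above(c), linked(b,b), linked(c,c), linked(d,b), linked(d,c), marked(a,c), marked(d,b), ready(b)}
4. flip(a,b)  →  {above(a), above(b), above(c), linked(b,a), linked(b,b), linked(c,c), linked(d,b), linked(d,c), marked(a,c), marked(d,b), ready(a), ready(b)}

flip(b,b); grab(c,a); swap(a); flip(a,b)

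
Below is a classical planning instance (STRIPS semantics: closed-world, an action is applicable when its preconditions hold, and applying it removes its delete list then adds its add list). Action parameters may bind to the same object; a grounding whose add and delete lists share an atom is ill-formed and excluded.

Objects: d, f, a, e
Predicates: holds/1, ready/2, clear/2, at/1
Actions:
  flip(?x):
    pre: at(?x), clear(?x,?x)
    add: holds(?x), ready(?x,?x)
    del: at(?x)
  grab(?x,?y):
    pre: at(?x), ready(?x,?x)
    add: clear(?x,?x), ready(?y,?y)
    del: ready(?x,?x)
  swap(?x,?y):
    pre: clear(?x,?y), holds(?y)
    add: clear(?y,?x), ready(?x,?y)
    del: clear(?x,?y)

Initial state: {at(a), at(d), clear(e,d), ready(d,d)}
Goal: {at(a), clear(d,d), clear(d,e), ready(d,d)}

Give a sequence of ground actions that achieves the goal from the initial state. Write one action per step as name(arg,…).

grab(d,f); flip(d); swap(e,d)

1. grab(d,f)  →  {at(a), at(d), clear(d,d), clear(e,d), ready(f,f)}
2. flip(d)  →  {at(a), clear(d,d), clear(e,d), holds(d), ready(d,d), ready(f,f)}
3. swap(e,d)  →  {at(a), clear(d,d), clear(d,e), holds(d), ready(d,d), ready(e,d), ready(f,f)}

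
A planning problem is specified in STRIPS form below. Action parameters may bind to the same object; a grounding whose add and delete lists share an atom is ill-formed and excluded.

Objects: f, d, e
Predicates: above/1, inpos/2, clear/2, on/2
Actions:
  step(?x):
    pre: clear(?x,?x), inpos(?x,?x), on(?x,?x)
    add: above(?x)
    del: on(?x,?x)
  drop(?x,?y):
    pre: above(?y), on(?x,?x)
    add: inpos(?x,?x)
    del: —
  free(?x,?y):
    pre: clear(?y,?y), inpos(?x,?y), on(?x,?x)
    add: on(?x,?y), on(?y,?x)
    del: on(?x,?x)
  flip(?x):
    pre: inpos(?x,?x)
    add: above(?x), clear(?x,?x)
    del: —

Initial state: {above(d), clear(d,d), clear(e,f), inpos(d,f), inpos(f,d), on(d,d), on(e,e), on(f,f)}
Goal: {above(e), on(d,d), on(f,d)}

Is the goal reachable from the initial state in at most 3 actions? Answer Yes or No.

1. drop(e,d)  →  {above(d), clear(d,d), clear(e,f), inpos(d,f), inpos(e,e), inpos(f,d), on(d,d), on(e,e), on(f,f)}
2. free(f,d)  →  {above(d), clear(d,d), clear(e,f), inpos(d,f), inpos(e,e), inpos(f,d), on(d,d), on(d,f), on(e,e), on(f,d)}
3. flip(e)  →  {above(d), above(e), clear(d,d), clear(e,e), clear(e,f), inpos(d,f), inpos(e,e), inpos(f,d), on(d,d), on(d,f), on(e,e), on(f,d)}
optimal plan length = 3; 3 ≤ 3

Yes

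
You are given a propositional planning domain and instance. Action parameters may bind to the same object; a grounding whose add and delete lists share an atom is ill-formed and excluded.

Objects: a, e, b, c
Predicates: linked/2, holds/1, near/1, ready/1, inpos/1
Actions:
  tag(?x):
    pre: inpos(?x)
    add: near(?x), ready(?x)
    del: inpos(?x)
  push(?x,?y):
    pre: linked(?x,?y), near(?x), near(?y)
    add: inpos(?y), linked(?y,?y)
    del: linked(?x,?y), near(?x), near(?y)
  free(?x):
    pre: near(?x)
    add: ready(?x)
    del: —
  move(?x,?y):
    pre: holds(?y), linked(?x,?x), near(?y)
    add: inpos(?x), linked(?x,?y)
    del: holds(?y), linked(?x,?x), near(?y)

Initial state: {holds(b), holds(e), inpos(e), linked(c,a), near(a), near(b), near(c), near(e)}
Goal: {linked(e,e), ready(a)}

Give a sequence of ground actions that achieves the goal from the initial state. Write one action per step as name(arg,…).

push(c,a); tag(a); move(a,e); tag(e); push(a,e)

1. push(c,a)  →  {holds(b), holds(e), inpos(a), inpos(e), linked(a,a), near(b), near(e)}
2. tag(a)  →  {holds(b), holds(e), inpos(e), linked(a,a), near(a), near(b), near(e), ready(a)}
3. move(a,e)  →  {holds(b), inpos(a), inpos(e), linked(a,e), near(a), near(b), ready(a)}
4. tag(e)  →  {holds(b), inpos(a), linked(a,e), near(a), near(b), near(e), ready(a), ready(e)}
5. push(a,e)  →  {holds(b), inpos(a), inpos(e), linked(e,e), near(b), ready(a), ready(e)}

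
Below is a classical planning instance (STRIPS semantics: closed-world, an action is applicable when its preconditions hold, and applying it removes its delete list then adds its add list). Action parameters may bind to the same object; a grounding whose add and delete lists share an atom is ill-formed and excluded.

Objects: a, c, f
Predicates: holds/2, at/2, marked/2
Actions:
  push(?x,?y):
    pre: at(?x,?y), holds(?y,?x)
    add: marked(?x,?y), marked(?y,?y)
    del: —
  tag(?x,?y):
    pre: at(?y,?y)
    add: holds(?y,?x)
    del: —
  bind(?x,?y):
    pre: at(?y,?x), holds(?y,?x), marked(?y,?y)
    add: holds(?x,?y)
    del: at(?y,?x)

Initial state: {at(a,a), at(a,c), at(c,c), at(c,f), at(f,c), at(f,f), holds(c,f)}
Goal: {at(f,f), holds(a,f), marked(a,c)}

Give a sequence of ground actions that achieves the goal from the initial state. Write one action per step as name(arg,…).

1. tag(a,c)  →  {at(a,a), at(a,c), at(c,c), at(c,f), at(f,c), at(f,f), holds(c,a), holds(c,f)}
2. push(a,c)  →  {at(a,a), at(a,c), at(c,c), at(c,f), at(f,c), at(f,f), holds(c,a), holds(c,f), marked(a,c), marked(c,c)}
3. tag(f,a)  →  {at(a,a), at(a,c), at(c,c), at(c,f), at(f,c), at(f,f), holds(a,f), holds(c,a), holds(c,f), marked(a,c), marked(c,c)}

tag(a,c); push(a,c); tag(f,a)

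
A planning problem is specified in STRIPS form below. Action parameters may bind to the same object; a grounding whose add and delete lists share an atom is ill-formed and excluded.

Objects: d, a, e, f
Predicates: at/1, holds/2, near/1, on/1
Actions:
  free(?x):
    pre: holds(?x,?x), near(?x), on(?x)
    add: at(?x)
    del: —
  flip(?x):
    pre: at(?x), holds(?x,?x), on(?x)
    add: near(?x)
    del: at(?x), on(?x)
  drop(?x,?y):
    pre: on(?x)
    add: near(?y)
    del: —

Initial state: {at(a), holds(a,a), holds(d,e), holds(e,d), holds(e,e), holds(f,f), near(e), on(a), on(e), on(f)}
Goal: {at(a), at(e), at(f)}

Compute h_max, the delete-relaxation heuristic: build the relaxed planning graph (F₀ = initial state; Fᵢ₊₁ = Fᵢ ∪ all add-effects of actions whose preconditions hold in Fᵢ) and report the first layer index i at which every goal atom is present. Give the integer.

F0 = init (10 atoms)
F1 = F0 ∪ {at(e), near(a), near(d), near(f)}  (14 atoms)
F2 = F1 ∪ {at(f)}  (15 atoms)
goal ⊆ F2  ⇒  h_max = 2

2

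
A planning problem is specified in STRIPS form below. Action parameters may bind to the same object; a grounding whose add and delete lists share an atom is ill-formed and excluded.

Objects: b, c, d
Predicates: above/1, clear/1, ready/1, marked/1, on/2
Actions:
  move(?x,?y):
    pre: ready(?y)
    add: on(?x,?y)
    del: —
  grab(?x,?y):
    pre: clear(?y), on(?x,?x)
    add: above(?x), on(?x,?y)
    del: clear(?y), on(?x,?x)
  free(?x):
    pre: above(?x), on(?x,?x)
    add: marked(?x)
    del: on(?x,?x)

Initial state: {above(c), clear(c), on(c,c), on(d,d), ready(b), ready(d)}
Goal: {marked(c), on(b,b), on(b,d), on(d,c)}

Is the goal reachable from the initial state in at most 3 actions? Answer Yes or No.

1. move(b,b)  →  {above(c), clear(c), on(b,b), on(c,c), on(d,d), ready(b), ready(d)}
2. move(b,d)  →  {above(c), clear(c), on(b,b), on(b,d), on(c,c), on(d,d), ready(b), ready(d)}
3. grab(d,c)  →  {above(c), above(d), on(b,b), on(b,d), on(c,c), on(d,c), ready(b), ready(d)}
4. free(c)  →  {above(c), above(d), marked(c), on(b,b), on(b,d), on(d,c), ready(b), ready(d)}
optimal plan length = 4; 4 > 3

No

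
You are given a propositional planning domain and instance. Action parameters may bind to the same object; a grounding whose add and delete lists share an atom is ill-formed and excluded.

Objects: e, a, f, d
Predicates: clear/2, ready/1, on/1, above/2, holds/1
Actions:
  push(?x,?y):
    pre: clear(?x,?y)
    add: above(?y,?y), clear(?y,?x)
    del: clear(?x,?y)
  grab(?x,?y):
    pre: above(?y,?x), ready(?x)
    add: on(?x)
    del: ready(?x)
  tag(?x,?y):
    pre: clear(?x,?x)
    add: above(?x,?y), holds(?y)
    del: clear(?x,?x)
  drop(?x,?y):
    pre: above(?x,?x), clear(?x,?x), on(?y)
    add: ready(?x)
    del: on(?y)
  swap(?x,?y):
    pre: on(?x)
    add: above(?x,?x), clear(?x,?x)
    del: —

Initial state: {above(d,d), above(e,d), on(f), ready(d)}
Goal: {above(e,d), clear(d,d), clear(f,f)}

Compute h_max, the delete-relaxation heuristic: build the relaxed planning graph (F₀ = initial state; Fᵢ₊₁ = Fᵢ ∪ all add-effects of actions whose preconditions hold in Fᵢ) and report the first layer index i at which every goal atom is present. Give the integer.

2

F0 = init (4 atoms)
F1 = F0 ∪ {above(f,f), clear(f,f), on(d)}  (7 atoms)
F2 = F1 ∪ {above(f,a), above(f,d), above(f,e), clear(d,d), holds(a), holds(d), holds(e), holds(f), ready(f)}  (16 atoms)
goal ⊆ F2  ⇒  h_max = 2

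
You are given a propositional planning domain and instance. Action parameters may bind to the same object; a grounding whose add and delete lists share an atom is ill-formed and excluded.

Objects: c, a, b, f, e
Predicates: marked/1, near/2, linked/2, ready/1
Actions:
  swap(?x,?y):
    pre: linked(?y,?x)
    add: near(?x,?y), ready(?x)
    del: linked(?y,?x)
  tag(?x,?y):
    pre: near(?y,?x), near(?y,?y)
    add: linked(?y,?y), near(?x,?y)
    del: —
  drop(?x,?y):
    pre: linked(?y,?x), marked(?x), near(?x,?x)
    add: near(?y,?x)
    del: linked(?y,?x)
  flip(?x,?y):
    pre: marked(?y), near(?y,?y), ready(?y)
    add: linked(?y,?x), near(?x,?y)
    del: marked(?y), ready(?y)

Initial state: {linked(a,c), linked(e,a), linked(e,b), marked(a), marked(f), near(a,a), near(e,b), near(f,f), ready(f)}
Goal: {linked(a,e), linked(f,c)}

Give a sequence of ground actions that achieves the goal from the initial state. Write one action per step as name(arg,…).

swap(a,e); flip(c,f); flip(e,a)

1. swap(a,e)  →  {linked(a,c), linked(e,b), marked(a), marked(f), near(a,a), near(a,e), near(e,b), near(f,f), ready(a), ready(f)}
2. flip(c,f)  →  {linked(a,c), linked(e,b), linked(f,c), marked(a), near(a,a), near(a,e), near(c,f), near(e,b), near(f,f), ready(a)}
3. flip(e,a)  →  {linked(a,c), linked(a,e), linked(e,b), linked(f,c), near(a,a), near(a,e), near(c,f), near(e,a), near(e,b), near(f,f)}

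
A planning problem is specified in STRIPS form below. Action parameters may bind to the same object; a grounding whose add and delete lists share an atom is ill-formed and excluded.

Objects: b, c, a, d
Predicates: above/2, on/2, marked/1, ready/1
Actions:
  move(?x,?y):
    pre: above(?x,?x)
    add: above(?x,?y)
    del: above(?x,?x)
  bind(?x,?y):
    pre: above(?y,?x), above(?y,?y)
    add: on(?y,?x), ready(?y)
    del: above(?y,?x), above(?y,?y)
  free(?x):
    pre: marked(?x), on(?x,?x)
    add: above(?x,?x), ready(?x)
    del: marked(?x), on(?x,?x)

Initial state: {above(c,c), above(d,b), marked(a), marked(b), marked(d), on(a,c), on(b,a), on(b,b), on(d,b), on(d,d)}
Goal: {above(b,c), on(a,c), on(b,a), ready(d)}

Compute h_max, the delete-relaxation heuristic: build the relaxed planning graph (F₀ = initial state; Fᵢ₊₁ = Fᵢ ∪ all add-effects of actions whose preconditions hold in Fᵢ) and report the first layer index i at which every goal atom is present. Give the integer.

F0 = init (10 atoms)
F1 = F0 ∪ {above(b,b), above(c,a), above(c,b), above(c,d), above(d,d), on(c,c), ready(b), ready(c), ready(d)}  (19 atoms)
F2 = F1 ∪ {above(b,a), above(b,c), above(b,d), above(d,a), above(d,c), on(c,a), on(c,b), on(c,d)}  (27 atoms)
goal ⊆ F2  ⇒  h_max = 2

2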